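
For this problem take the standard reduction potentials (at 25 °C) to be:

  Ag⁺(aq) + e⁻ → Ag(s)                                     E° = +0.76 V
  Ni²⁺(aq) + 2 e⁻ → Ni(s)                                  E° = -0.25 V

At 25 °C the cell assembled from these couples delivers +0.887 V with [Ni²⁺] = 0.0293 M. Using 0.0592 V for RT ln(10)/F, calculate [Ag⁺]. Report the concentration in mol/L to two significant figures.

Ag⁺/Ag is the cathode, Ni²⁺/Ni the anode: E°cell = +1.01 V, n = 2.
Overall reaction: 2 Ag⁺(aq) + Ni(s) → 2 Ag(s) + Ni²⁺(aq); Q = [Ni²⁺]^1/[Ag⁺]^2.
From E = E° − (0.0592/n) log Q: log Q = (E° − E)·n/0.0592 = (+1.01 − (+0.887))·2/0.0592 = 4.1554.
So 2·log[Ag⁺] = 1·log(0.0293) − log Q = -1.5331 − (4.1554) = -5.6885; log[Ag⁺] = -5.6885 / 2 = -2.8443; [Ag⁺] = 10^(-2.8443) ≈ 0.0014 M.

0.0014 M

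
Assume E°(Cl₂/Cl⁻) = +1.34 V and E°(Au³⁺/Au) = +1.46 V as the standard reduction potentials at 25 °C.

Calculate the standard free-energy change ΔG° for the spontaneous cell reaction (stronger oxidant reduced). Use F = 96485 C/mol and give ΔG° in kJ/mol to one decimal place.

-69.5 kJ/mol

Au³⁺/Au (E° = +1.46 V) is the cathode; Cl₂/Cl⁻ (E° = +1.34 V) is the anode, so E°cell = +0.12 V.
Balancing electrons gives n = 6 (lcm of 3 and 2).
ΔG° = −nFE° = −(6)(96485)(+0.12) = -69,469 J = -69.5 kJ/mol.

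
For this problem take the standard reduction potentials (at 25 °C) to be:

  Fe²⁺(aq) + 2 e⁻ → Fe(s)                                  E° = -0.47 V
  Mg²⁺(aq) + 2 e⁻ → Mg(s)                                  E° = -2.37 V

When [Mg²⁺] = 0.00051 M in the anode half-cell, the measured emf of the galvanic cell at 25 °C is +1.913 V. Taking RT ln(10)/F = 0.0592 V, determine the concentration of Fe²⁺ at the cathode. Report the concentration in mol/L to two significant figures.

Fe²⁺/Fe is the cathode, Mg²⁺/Mg the anode: E°cell = +1.90 V, n = 2.
Overall reaction: Fe²⁺(aq) + Mg(s) → Fe(s) + Mg²⁺(aq); Q = [Mg²⁺]^1/[Fe²⁺]^1.
From E = E° − (0.0592/n) log Q: log Q = (E° − E)·n/0.0592 = (+1.90 − (+1.913))·2/0.0592 = -0.4392.
So 1·log[Fe²⁺] = 1·log(0.00051) − log Q = -3.2924 − (-0.4392) = -2.8532; [Fe²⁺] = 10^(-2.8532) ≈ 0.0014 M.

0.0014 M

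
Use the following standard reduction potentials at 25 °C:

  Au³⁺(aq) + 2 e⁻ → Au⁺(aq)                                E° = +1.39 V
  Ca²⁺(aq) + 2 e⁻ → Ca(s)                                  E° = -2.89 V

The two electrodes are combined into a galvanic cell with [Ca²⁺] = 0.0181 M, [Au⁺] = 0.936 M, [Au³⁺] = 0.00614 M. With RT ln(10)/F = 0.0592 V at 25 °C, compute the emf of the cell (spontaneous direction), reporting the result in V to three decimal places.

Au³⁺/Au⁺ is the cathode (higher E°), Ca²⁺/Ca the anode: E°cell = +1.39 − (-2.89) = +4.28 V, n = 2.
Overall: Au³⁺(aq) + Ca(s) → Au⁺(aq) + Ca²⁺(aq)
Q = [Au⁺]·[Ca²⁺] / ([Au³⁺]); log Q = 0.441.
E = E° − (0.0592/n) log Q = +4.28 − (0.0592/2)(0.441) = +4.267 V.

+4.267 V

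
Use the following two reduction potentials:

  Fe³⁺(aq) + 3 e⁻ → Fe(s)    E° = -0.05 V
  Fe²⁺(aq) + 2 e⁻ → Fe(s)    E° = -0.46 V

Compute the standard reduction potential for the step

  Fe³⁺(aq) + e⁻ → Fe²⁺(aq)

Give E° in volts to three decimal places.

+0.770 V

Sequential free energies add, so n₃E°₃ = n₁E°₁ + n₂E°₂.
With n₃ = 3, and the known step contributing 2×(-0.46) V, the unknown satisfies 1·E° = 3×(-0.05) − 2×(-0.46) = +0.770.
E° = +0.770 / 1 = +0.770 V.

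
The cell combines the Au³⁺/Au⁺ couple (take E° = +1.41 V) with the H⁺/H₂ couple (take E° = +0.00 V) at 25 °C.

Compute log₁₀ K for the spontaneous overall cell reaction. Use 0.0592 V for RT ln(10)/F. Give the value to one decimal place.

47.6

Cathode: Au³⁺/Au⁺; anode: H⁺/H₂. E°cell = +1.41 V, n = 2.
log K = nE°cell / 0.0592 = (2)(+1.41) / 0.0592 = 47.6.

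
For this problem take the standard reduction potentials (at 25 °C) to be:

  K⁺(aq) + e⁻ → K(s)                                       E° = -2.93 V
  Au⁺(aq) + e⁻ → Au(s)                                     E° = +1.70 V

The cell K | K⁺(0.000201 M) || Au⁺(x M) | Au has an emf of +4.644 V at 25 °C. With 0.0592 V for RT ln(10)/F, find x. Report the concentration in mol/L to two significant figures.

0.00035 M

Au⁺/Au is the cathode, K⁺/K the anode: E°cell = +4.63 V, n = 1.
Overall reaction: Au⁺(aq) + K(s) → Au(s) + K⁺(aq); Q = [K⁺]^1/[Au⁺]^1.
From E = E° − (0.0592/n) log Q: log Q = (E° − E)·n/0.0592 = (+4.63 − (+4.644))·1/0.0592 = -0.2365.
So 1·log[Au⁺] = 1·log(0.000201) − log Q = -3.6968 − (-0.2365) = -3.4603; [Au⁺] = 10^(-3.4603) ≈ 0.00035 M.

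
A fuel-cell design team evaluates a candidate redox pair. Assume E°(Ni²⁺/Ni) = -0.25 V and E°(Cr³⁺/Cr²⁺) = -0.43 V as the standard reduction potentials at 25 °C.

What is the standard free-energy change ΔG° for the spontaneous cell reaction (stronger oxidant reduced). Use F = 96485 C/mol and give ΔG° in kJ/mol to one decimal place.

Ni²⁺/Ni (E° = -0.25 V) is the cathode; Cr³⁺/Cr²⁺ (E° = -0.43 V) is the anode, so E°cell = +0.18 V.
Balancing electrons gives n = 2 (lcm of 2 and 1).
ΔG° = −nFE° = −(2)(96485)(+0.18) = -34,735 J = -34.7 kJ/mol.

-34.7 kJ/mol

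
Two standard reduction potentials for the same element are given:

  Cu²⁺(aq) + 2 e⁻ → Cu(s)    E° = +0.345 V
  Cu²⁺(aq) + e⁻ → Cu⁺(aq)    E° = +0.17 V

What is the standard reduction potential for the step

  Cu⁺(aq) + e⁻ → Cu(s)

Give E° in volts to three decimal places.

Sequential free energies add, so n₃E°₃ = n₁E°₁ + n₂E°₂.
With n₃ = 2, and the known step contributing 1×(+0.17) V, the unknown satisfies 1·E° = 2×(+0.345) − 1×(+0.17) = +0.520.
E° = +0.520 / 1 = +0.520 V.

+0.520 V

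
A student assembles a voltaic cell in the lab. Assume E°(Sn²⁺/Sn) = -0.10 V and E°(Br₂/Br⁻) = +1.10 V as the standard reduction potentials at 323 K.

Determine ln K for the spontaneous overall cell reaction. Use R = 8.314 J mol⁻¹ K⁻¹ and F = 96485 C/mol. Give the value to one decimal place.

86.2

Cathode: Br₂/Br⁻; anode: Sn²⁺/Sn. E°cell = (+1.10) − (-0.10) = +1.20 V, with n = 2.
ΔG° = −nFE° = −RT ln K, so ln K = nFE°/(RT) = (2)(96485)(+1.20) / ((8.314)(323)) = 86.230.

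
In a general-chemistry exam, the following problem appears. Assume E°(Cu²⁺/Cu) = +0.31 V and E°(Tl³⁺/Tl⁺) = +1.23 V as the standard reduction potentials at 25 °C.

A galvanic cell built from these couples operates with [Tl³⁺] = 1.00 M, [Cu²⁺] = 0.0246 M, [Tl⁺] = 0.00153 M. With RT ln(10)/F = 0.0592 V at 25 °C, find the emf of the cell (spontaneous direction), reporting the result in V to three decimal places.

+1.051 V

Tl³⁺/Tl⁺ is the cathode (higher E°), Cu²⁺/Cu the anode: E°cell = +1.23 − (+0.31) = +0.92 V, n = 2.
Overall: Tl³⁺(aq) + Cu(s) → Tl⁺(aq) + Cu²⁺(aq)
Q = [Tl⁺]·[Cu²⁺] / ([Tl³⁺]); log Q = -4.424.
E = E° − (0.0592/n) log Q = +0.92 − (0.0592/2)(-4.424) = +1.051 V.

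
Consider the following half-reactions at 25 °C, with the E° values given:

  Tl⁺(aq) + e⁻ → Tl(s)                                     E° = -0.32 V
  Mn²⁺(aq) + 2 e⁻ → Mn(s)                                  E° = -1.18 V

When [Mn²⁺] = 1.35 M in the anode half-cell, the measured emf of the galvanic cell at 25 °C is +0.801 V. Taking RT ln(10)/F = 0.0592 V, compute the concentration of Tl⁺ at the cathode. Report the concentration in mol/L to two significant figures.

Tl⁺/Tl is the cathode, Mn²⁺/Mn the anode: E°cell = +0.86 V, n = 2.
Overall reaction: 2 Tl⁺(aq) + Mn(s) → 2 Tl(s) + Mn²⁺(aq); Q = [Mn²⁺]^1/[Tl⁺]^2.
From E = E° − (0.0592/n) log Q: log Q = (E° − E)·n/0.0592 = (+0.86 − (+0.801))·2/0.0592 = 1.9932.
So 2·log[Tl⁺] = 1·log(1.35) − log Q = 0.1303 − (1.9932) = -1.8629; log[Tl⁺] = -1.8629 / 2 = -0.9315; [Tl⁺] = 10^(-0.9315) ≈ 0.12 M.

0.12 M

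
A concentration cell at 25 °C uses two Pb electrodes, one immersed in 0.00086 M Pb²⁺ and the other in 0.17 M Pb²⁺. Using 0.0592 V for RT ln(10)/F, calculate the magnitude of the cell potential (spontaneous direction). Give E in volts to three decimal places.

+0.068 V

For a concentration cell E°cell = 0. The 0.17 M side is the cathode (reduction is favoured where [Pb²⁺] is higher).
With n = 2, E = −(0.0592/2) log([Pb²⁺]ₐₙ/[Pb²⁺]꜀ₐₜ) = −(0.0592/2) log(0.00086/0.17) = −(0.0592/2)(-2.296) = +0.068 V.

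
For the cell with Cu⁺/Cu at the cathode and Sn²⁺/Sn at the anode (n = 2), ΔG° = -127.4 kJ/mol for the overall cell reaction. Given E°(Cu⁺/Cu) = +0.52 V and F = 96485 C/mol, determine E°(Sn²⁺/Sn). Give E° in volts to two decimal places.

E°cell = −ΔG°/(nF) = −(-127.4×10³)/((2)(96485)) = +0.660 V.
Since Cu⁺/Cu is the cathode and Sn²⁺/Sn the anode, E°cell = E°(Cu⁺/Cu) − E°(Sn²⁺/Sn).
So E°(Sn²⁺/Sn) = E°(Cu⁺/Cu) − E°cell = (+0.52) − (+0.660) = -0.14 V.

-0.14 V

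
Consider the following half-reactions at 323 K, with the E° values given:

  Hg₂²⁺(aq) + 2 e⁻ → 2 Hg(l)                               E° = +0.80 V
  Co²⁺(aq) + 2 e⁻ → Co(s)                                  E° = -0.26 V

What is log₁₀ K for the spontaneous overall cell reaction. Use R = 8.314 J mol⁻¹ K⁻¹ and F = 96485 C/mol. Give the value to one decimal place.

33.1

Cathode: Hg₂²⁺/Hg; anode: Co²⁺/Co. E°cell = (+0.80) − (-0.26) = +1.06 V, with n = 2.
ΔG° = −nFE° = −RT ln K, so ln K = nFE°/(RT) = (2)(96485)(+1.06) / ((8.314)(323)) = 76.170.
log₁₀ K = 76.170 / ln 10 = 33.1.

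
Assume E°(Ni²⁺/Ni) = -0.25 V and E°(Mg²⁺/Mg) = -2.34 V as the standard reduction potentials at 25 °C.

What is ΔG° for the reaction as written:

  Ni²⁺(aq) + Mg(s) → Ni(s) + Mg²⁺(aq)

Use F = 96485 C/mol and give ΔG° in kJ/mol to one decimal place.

-403.3 kJ/mol

As written, Ni²⁺/Ni is reduced (cathode) and Mg²⁺/Mg is oxidised (anode), so E°cell = (-0.25) − (-2.34) = +2.09 V.
Balancing electrons gives n = 2.
ΔG° = −nFE° = −(2)(96485)(+2.09) = -403,307 J = -403.3 kJ/mol.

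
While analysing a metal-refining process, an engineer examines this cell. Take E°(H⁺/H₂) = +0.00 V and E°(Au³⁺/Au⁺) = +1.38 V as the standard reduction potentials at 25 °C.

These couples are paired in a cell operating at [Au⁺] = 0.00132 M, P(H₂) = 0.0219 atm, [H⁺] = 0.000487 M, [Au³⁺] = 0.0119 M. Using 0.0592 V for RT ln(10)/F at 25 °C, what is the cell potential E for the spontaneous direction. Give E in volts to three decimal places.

Au³⁺/Au⁺ is the cathode (higher E°), H⁺/H₂ the anode: E°cell = +1.38 − (+0.00) = +1.38 V, n = 2.
Overall: Au³⁺(aq) + H₂(g) → Au⁺(aq) + 2 H⁺(aq)
Q = [Au⁺]·[H⁺]^2 / ([Au³⁺]·P(H₂)); log Q = -5.920.
E = E° − (0.0592/n) log Q = +1.38 − (0.0592/2)(-5.920) = +1.555 V.

+1.555 V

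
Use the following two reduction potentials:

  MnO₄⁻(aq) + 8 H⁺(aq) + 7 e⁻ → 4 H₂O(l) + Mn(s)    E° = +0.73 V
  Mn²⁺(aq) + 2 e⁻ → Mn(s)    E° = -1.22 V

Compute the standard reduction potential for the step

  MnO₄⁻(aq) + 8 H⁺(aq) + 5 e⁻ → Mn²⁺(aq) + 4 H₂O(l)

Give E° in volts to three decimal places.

Sequential free energies add, so n₃E°₃ = n₁E°₁ + n₂E°₂.
With n₃ = 7, and the known step contributing 2×(-1.22) V, the unknown satisfies 5·E° = 7×(+0.73) − 2×(-1.22) = +7.550.
E° = +7.550 / 5 = +1.510 V.

+1.510 V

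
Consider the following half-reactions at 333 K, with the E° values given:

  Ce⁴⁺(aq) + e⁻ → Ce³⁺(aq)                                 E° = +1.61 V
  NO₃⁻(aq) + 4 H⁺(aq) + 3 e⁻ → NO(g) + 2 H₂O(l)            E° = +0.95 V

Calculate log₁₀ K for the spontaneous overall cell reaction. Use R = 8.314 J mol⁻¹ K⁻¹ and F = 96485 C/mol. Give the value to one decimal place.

Cathode: Ce⁴⁺/Ce³⁺; anode: NO₃⁻/NO. E°cell = (+1.61) − (+0.95) = +0.66 V, with n = 3.
ΔG° = −nFE° = −RT ln K, so ln K = nFE°/(RT) = (3)(96485)(+0.66) / ((8.314)(333)) = 69.003.
log₁₀ K = 69.003 / ln 10 = 30.0.

30.0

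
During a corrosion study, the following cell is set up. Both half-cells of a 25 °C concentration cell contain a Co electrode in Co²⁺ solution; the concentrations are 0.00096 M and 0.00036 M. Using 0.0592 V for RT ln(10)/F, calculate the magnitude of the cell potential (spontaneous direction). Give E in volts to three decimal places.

For a concentration cell E°cell = 0. The 0.00096 M side is the cathode (reduction is favoured where [Co²⁺] is higher).
With n = 2, E = −(0.0592/2) log([Co²⁺]ₐₙ/[Co²⁺]꜀ₐₜ) = −(0.0592/2) log(0.00036/0.00096) = −(0.0592/2)(-0.426) = +0.013 V.

+0.013 V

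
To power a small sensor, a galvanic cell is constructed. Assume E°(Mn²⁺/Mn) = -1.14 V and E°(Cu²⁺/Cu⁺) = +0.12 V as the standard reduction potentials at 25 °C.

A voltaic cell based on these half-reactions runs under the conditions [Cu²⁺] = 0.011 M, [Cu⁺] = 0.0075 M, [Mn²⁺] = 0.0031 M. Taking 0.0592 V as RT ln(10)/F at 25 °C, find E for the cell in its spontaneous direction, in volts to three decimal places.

Cu²⁺/Cu⁺ is the cathode (higher E°), Mn²⁺/Mn the anode: E°cell = +0.12 − (-1.14) = +1.26 V, n = 2.
Overall: 2 Cu²⁺(aq) + Mn(s) → 2 Cu⁺(aq) + Mn²⁺(aq)
Q = [Cu⁺]^2·[Mn²⁺] / ([Cu²⁺]^2); log Q = -2.841.
E = E° − (0.0592/n) log Q = +1.26 − (0.0592/2)(-2.841) = +1.344 V.

+1.344 V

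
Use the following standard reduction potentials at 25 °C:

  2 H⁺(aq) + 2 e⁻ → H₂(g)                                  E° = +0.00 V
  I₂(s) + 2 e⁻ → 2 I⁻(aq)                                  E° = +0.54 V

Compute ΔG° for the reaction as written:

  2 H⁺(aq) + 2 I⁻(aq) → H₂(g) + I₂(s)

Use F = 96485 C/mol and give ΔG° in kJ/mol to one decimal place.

As written, H⁺/H₂ is reduced (cathode) and I₂/I⁻ is oxidised (anode), so E°cell = (+0.00) − (+0.54) = -0.54 V.
Balancing electrons gives n = 2.
ΔG° = −nFE° = −(2)(96485)(-0.54) = 104,204 J = +104.2 kJ/mol.

+104.2 kJ/mol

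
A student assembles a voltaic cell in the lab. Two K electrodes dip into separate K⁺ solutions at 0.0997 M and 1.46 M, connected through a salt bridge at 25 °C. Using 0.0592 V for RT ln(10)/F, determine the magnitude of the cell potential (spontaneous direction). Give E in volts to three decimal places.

+0.069 V

For a concentration cell E°cell = 0. The 1.46 M side is the cathode (reduction is favoured where [K⁺] is higher).
With n = 1, E = −(0.0592/1) log([K⁺]ₐₙ/[K⁺]꜀ₐₜ) = −(0.0592/1) log(0.0997/1.46) = −(0.0592/1)(-1.166) = +0.069 V.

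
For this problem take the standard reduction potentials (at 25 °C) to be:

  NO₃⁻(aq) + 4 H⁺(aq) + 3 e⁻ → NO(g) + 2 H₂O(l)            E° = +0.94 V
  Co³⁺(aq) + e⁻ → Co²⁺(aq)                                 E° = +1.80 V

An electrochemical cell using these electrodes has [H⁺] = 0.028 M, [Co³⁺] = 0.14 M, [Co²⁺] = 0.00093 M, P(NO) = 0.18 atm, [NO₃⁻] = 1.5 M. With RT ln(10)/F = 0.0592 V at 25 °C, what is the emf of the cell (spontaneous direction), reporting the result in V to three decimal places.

+1.093 V

Co³⁺/Co²⁺ is the cathode (higher E°), NO₃⁻/NO the anode: E°cell = +1.80 − (+0.94) = +0.86 V, n = 3.
Overall: 3 Co³⁺(aq) + NO(g) + 2 H₂O(l) → 3 Co²⁺(aq) + NO₃⁻(aq) + 4 H⁺(aq)
Q = [Co²⁺]^3·[NO₃⁻]·[H⁺]^4 / ([Co³⁺]^3·P(NO)); log Q = -11.823.
E = E° − (0.0592/n) log Q = +0.86 − (0.0592/3)(-11.823) = +1.093 V.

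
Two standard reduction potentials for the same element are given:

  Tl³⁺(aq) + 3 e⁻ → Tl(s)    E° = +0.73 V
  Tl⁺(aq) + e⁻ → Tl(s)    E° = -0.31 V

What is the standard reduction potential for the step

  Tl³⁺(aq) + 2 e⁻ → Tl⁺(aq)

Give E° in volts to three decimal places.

Sequential free energies add, so n₃E°₃ = n₁E°₁ + n₂E°₂.
With n₃ = 3, and the known step contributing 1×(-0.31) V, the unknown satisfies 2·E° = 3×(+0.73) − 1×(-0.31) = +2.500.
E° = +2.500 / 2 = +1.250 V.

+1.250 V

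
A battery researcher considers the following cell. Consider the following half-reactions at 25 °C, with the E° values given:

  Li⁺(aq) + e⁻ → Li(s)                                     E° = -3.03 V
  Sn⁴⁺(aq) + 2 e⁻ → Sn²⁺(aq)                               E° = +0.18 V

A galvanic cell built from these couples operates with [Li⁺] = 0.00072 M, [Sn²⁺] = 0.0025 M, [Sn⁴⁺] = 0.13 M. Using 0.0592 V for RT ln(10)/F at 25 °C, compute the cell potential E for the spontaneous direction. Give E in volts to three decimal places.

Sn⁴⁺/Sn²⁺ is the cathode (higher E°), Li⁺/Li the anode: E°cell = +0.18 − (-3.03) = +3.21 V, n = 2.
Overall: Sn⁴⁺(aq) + 2 Li(s) → Sn²⁺(aq) + 2 Li⁺(aq)
Q = [Sn²⁺]·[Li⁺]^2 / ([Sn⁴⁺]); log Q = -8.001.
E = E° − (0.0592/n) log Q = +3.21 − (0.0592/2)(-8.001) = +3.447 V.

+3.447 V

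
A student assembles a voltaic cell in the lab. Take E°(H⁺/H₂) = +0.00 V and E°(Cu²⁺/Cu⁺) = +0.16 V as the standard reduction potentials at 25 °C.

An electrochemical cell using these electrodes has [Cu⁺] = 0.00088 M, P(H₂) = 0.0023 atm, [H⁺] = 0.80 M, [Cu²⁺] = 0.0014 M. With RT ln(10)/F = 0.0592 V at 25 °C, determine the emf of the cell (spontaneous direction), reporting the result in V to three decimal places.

Cu²⁺/Cu⁺ is the cathode (higher E°), H⁺/H₂ the anode: E°cell = +0.16 − (+0.00) = +0.16 V, n = 2.
Overall: 2 Cu²⁺(aq) + H₂(g) → 2 Cu⁺(aq) + 2 H⁺(aq)
Q = [Cu⁺]^2·[H⁺]^2 / ([Cu²⁺]^2·P(H₂)); log Q = 2.041.
E = E° − (0.0592/n) log Q = +0.16 − (0.0592/2)(2.041) = +0.100 V.

+0.100 V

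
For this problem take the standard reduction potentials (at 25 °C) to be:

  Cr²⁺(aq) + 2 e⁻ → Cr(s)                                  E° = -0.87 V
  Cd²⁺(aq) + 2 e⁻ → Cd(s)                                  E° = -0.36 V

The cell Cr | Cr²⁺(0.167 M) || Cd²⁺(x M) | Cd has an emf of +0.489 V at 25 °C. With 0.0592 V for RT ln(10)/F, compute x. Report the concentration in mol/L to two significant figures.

0.033 M

Cd²⁺/Cd is the cathode, Cr²⁺/Cr the anode: E°cell = +0.51 V, n = 2.
Overall reaction: Cd²⁺(aq) + Cr(s) → Cd(s) + Cr²⁺(aq); Q = [Cr²⁺]^1/[Cd²⁺]^1.
From E = E° − (0.0592/n) log Q: log Q = (E° − E)·n/0.0592 = (+0.51 − (+0.489))·2/0.0592 = 0.7095.
So 1·log[Cd²⁺] = 1·log(0.167) − log Q = -0.7773 − (0.7095) = -1.4868; [Cd²⁺] = 10^(-1.4868) ≈ 0.033 M.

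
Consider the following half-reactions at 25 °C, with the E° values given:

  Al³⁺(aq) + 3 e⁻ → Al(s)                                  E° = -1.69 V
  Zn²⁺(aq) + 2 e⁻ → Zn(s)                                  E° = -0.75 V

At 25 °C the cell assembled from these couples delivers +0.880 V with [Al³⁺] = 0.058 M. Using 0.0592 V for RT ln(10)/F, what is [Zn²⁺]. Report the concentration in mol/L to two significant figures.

Zn²⁺/Zn is the cathode, Al³⁺/Al the anode: E°cell = +0.94 V, n = 6.
Overall reaction: 3 Zn²⁺(aq) + 2 Al(s) → 3 Zn(s) + 2 Al³⁺(aq); Q = [Al³⁺]^2/[Zn²⁺]^3.
From E = E° − (0.0592/n) log Q: log Q = (E° − E)·n/0.0592 = (+0.94 − (+0.880))·6/0.0592 = 6.0811.
So 3·log[Zn²⁺] = 2·log(0.058) − log Q = -2.4731 − (6.0811) = -8.5542; log[Zn²⁺] = -8.5542 / 3 = -2.8514; [Zn²⁺] = 10^(-2.8514) ≈ 0.0014 M.

0.0014 M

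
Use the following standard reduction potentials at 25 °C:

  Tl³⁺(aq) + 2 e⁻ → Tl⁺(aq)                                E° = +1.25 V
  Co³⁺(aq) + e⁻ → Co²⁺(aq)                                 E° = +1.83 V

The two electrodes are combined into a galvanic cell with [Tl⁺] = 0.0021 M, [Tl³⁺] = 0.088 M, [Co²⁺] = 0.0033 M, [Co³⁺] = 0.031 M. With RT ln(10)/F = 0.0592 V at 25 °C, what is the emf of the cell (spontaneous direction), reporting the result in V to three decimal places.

+0.590 V

Co³⁺/Co²⁺ is the cathode (higher E°), Tl³⁺/Tl⁺ the anode: E°cell = +1.83 − (+1.25) = +0.58 V, n = 2.
Overall: 2 Co³⁺(aq) + Tl⁺(aq) → 2 Co²⁺(aq) + Tl³⁺(aq)
Q = [Co²⁺]^2·[Tl³⁺] / ([Co³⁺]^2·[Tl⁺]); log Q = -0.323.
E = E° − (0.0592/n) log Q = +0.58 − (0.0592/2)(-0.323) = +0.590 V.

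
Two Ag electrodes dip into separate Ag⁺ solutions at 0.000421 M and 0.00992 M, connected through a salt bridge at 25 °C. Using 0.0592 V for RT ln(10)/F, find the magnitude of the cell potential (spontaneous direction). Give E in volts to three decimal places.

For a concentration cell E°cell = 0. The 0.00992 M side is the cathode (reduction is favoured where [Ag⁺] is higher).
With n = 1, E = −(0.0592/1) log([Ag⁺]ₐₙ/[Ag⁺]꜀ₐₜ) = −(0.0592/1) log(0.000421/0.00992) = −(0.0592/1)(-1.372) = +0.081 V.

+0.081 V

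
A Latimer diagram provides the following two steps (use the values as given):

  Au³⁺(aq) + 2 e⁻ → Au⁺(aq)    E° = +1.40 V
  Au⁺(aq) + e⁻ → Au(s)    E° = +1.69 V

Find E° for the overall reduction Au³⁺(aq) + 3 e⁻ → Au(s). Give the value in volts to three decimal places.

+1.497 V

Adding the free-energy changes (−nFE°) of the two steps gives −n₃FE°₃ = −n₁FE°₁ − n₂FE°₂.
E°₃ = (2×+1.40 + 1×+1.69) / 3 = (+4.490) / 3 = +1.497 V.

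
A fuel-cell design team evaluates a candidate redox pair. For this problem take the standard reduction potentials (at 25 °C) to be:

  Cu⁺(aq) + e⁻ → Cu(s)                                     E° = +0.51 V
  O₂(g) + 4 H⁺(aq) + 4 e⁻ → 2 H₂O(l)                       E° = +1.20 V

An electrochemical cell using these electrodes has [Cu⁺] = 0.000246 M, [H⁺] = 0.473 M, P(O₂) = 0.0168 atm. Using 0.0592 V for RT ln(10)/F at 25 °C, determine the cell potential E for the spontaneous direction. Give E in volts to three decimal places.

O₂/H₂O is the cathode (higher E°), Cu⁺/Cu the anode: E°cell = +1.20 − (+0.51) = +0.69 V, n = 4.
Overall: O₂(g) + 4 H⁺(aq) + 4 Cu(s) → 2 H₂O(l) + 4 Cu⁺(aq)
Q = [Cu⁺]^4 / (P(O₂)·[H⁺]^4); log Q = -11.361.
E = E° − (0.0592/n) log Q = +0.69 − (0.0592/4)(-11.361) = +0.858 V.

+0.858 V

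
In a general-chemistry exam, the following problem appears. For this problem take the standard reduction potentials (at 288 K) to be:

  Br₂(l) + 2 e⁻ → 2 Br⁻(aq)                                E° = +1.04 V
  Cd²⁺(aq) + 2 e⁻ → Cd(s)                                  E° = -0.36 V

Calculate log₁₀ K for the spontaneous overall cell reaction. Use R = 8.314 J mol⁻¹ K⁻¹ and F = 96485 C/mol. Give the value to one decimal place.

Cathode: Br₂/Br⁻; anode: Cd²⁺/Cd. E°cell = (+1.04) − (-0.36) = +1.40 V, with n = 2.
ΔG° = −nFE° = −RT ln K, so ln K = nFE°/(RT) = (2)(96485)(+1.40) / ((8.314)(288)) = 112.828.
log₁₀ K = 112.828 / ln 10 = 49.0.

49.0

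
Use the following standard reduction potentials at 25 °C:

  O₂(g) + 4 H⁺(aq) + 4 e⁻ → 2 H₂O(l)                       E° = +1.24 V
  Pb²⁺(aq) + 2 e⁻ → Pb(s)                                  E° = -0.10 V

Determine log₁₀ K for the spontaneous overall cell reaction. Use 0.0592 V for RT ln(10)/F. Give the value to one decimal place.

Cathode: O₂/H₂O; anode: Pb²⁺/Pb. E°cell = +1.34 V, n = 4.
log K = nE°cell / 0.0592 = (4)(+1.34) / 0.0592 = 90.5.

90.5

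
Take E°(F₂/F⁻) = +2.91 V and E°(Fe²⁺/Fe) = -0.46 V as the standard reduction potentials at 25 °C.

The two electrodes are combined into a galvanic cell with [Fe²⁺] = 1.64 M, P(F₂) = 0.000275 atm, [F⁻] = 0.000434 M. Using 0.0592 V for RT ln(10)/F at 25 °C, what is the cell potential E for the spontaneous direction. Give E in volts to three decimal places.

+3.457 V

F₂/F⁻ is the cathode (higher E°), Fe²⁺/Fe the anode: E°cell = +2.91 − (-0.46) = +3.37 V, n = 2.
Overall: F₂(g) + Fe(s) → 2 F⁻(aq) + Fe²⁺(aq)
Q = [F⁻]^2·[Fe²⁺] / (P(F₂)); log Q = -2.950.
E = E° − (0.0592/n) log Q = +3.37 − (0.0592/2)(-2.950) = +3.457 V.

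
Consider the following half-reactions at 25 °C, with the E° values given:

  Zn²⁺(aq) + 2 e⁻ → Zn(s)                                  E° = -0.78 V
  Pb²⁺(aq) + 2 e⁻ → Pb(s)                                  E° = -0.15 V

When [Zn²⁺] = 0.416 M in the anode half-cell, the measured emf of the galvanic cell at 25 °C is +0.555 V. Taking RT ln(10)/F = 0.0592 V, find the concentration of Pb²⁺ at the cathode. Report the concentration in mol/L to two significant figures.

Pb²⁺/Pb is the cathode, Zn²⁺/Zn the anode: E°cell = +0.63 V, n = 2.
Overall reaction: Pb²⁺(aq) + Zn(s) → Pb(s) + Zn²⁺(aq); Q = [Zn²⁺]^1/[Pb²⁺]^1.
From E = E° − (0.0592/n) log Q: log Q = (E° − E)·n/0.0592 = (+0.63 − (+0.555))·2/0.0592 = 2.5338.
So 1·log[Pb²⁺] = 1·log(0.416) − log Q = -0.3809 − (2.5338) = -2.9147; [Pb²⁺] = 10^(-2.9147) ≈ 0.0012 M.

0.0012 M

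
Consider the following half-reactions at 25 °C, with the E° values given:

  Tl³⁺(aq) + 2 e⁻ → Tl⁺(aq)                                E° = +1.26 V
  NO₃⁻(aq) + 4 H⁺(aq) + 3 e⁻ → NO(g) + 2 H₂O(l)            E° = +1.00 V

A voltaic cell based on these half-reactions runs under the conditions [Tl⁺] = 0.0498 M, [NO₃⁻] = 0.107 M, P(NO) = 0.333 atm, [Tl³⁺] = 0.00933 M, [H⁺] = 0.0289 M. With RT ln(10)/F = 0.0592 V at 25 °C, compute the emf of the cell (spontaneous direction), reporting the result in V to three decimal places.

+0.370 V

Tl³⁺/Tl⁺ is the cathode (higher E°), NO₃⁻/NO the anode: E°cell = +1.26 − (+1.00) = +0.26 V, n = 6.
Overall: 3 Tl³⁺(aq) + 2 NO(g) + 4 H₂O(l) → 3 Tl⁺(aq) + 2 NO₃⁻(aq) + 8 H⁺(aq)
Q = [Tl⁺]^3·[NO₃⁻]^2·[H⁺]^8 / ([Tl³⁺]^3·P(NO)^2); log Q = -11.117.
E = E° − (0.0592/n) log Q = +0.26 − (0.0592/6)(-11.117) = +0.370 V.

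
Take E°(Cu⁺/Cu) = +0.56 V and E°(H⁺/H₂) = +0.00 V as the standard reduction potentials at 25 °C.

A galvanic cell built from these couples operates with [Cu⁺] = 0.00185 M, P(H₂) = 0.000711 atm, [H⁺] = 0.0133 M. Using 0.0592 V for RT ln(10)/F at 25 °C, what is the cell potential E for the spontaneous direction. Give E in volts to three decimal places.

Cu⁺/Cu is the cathode (higher E°), H⁺/H₂ the anode: E°cell = +0.56 − (+0.00) = +0.56 V, n = 2.
Overall: 2 Cu⁺(aq) + H₂(g) → 2 Cu(s) + 2 H⁺(aq)
Q = [H⁺]^2 / ([Cu⁺]^2·P(H₂)); log Q = 4.861.
E = E° − (0.0592/n) log Q = +0.56 − (0.0592/2)(4.861) = +0.416 V.

+0.416 V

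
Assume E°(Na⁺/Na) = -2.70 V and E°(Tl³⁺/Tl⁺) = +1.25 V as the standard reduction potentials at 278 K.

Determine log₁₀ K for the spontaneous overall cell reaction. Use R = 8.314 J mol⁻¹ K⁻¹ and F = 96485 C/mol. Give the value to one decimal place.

143.2

Cathode: Tl³⁺/Tl⁺; anode: Na⁺/Na. E°cell = (+1.25) − (-2.70) = +3.95 V, with n = 2.
ΔG° = −nFE° = −RT ln K, so ln K = nFE°/(RT) = (2)(96485)(+3.95) / ((8.314)(278)) = 329.786.
log₁₀ K = 329.786 / ln 10 = 143.2.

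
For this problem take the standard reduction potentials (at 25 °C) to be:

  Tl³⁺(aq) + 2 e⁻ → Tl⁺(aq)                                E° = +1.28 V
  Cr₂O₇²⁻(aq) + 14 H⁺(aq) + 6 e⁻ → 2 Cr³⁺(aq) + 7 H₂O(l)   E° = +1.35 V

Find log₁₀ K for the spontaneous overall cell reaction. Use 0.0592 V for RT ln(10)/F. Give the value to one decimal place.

Cathode: Cr₂O₇²⁻/Cr³⁺; anode: Tl³⁺/Tl⁺. E°cell = +0.07 V, n = 6.
log K = nE°cell / 0.0592 = (6)(+0.07) / 0.0592 = 7.1.

7.1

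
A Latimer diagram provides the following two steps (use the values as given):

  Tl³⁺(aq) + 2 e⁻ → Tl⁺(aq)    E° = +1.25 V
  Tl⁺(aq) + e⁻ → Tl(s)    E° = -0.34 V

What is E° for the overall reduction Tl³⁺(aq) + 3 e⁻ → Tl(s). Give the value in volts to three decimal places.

Since ΔG° = −nFE° is additive over sequential reductions, n₃E°₃ = n₁E°₁ + n₂E°₂.
E°₃ = (2×+1.25 + 1×-0.34) / 3 = (+2.160) / 3 = +0.720 V.

+0.720 V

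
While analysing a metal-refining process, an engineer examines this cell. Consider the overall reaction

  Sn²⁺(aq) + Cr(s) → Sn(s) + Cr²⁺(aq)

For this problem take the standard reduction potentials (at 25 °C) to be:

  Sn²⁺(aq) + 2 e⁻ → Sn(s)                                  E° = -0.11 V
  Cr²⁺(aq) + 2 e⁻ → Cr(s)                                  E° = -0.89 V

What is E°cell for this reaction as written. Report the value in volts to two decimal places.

The Sn²⁺/Sn couple has the higher reduction potential, so it is the cathode; Cr²⁺/Cr is oxidised at the anode.
E°cell = E°(cathode) − E°(anode) = (-0.11) − (-0.89) = +0.78 V.
Since E°cell > 0, the reaction is spontaneous under standard conditions.

+0.78 V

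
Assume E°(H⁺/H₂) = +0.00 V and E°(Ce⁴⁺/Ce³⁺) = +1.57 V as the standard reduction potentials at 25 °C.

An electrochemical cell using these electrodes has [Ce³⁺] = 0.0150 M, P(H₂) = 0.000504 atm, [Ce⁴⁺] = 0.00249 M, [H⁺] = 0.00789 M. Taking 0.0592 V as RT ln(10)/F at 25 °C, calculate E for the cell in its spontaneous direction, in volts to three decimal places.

Ce⁴⁺/Ce³⁺ is the cathode (higher E°), H⁺/H₂ the anode: E°cell = +1.57 − (+0.00) = +1.57 V, n = 2.
Overall: 2 Ce⁴⁺(aq) + H₂(g) → 2 Ce³⁺(aq) + 2 H⁺(aq)
Q = [Ce³⁺]^2·[H⁺]^2 / ([Ce⁴⁺]^2·P(H₂)); log Q = 0.652.
E = E° − (0.0592/n) log Q = +1.57 − (0.0592/2)(0.652) = +1.551 V.

+1.551 V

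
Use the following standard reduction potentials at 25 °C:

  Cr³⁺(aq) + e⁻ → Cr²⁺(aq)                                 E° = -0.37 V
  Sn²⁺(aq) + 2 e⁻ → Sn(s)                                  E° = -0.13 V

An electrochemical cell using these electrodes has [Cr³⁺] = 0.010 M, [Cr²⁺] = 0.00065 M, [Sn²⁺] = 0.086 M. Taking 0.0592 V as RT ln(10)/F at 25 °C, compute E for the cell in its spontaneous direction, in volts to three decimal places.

+0.138 V

Sn²⁺/Sn is the cathode (higher E°), Cr³⁺/Cr²⁺ the anode: E°cell = -0.13 − (-0.37) = +0.24 V, n = 2.
Overall: Sn²⁺(aq) + 2 Cr²⁺(aq) → Sn(s) + 2 Cr³⁺(aq)
Q = [Cr³⁺]^2 / ([Sn²⁺]·[Cr²⁺]^2); log Q = 3.440.
E = E° − (0.0592/n) log Q = +0.24 − (0.0592/2)(3.440) = +0.138 V.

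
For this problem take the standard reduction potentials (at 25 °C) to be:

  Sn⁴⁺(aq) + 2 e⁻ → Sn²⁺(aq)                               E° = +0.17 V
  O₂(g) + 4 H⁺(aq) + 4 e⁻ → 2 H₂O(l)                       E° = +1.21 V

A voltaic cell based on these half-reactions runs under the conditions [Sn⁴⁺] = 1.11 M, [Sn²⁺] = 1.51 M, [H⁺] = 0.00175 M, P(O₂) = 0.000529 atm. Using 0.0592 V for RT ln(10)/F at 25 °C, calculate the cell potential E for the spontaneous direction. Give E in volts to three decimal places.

O₂/H₂O is the cathode (higher E°), Sn⁴⁺/Sn²⁺ the anode: E°cell = +1.21 − (+0.17) = +1.04 V, n = 4.
Overall: O₂(g) + 4 H⁺(aq) + 2 Sn²⁺(aq) → 2 H₂O(l) + 2 Sn⁴⁺(aq)
Q = [Sn⁴⁺]^2 / (P(O₂)·[H⁺]^4·[Sn²⁺]^2); log Q = 14.037.
E = E° − (0.0592/n) log Q = +1.04 − (0.0592/4)(14.037) = +0.832 V.

+0.832 V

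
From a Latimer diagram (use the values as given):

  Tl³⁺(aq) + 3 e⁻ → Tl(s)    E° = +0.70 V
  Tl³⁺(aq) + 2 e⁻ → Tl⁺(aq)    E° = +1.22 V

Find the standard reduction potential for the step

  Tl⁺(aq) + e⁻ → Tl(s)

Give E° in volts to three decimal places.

Sequential free energies add, so n₃E°₃ = n₁E°₁ + n₂E°₂.
With n₃ = 3, and the known step contributing 2×(+1.22) V, the unknown satisfies 1·E° = 3×(+0.70) − 2×(+1.22) = -0.340.
E° = -0.340 / 1 = -0.340 V.

-0.340 V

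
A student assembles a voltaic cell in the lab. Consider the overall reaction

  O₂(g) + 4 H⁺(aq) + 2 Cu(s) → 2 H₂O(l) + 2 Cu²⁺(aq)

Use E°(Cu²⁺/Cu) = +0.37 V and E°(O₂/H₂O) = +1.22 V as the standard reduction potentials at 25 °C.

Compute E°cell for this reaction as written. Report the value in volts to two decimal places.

The O₂/H₂O couple has the higher reduction potential, so it is the cathode; Cu²⁺/Cu is oxidised at the anode.
E°cell = E°(cathode) − E°(anode) = (+1.22) − (+0.37) = +0.85 V.

+0.85 V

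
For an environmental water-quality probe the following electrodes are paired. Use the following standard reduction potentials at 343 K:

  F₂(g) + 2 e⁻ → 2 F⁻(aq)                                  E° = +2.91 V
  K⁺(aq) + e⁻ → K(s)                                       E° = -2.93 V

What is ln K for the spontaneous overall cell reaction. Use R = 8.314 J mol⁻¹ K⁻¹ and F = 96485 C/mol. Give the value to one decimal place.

395.2

Cathode: F₂/F⁻; anode: K⁺/K. E°cell = (+2.91) − (-2.93) = +5.84 V, with n = 2.
ΔG° = −nFE° = −RT ln K, so ln K = nFE°/(RT) = (2)(96485)(+5.84) / ((8.314)(343)) = 395.183.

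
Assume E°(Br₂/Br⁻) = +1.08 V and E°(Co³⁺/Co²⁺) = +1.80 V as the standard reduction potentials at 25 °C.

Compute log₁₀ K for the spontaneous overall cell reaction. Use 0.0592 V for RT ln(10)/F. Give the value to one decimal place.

Cathode: Co³⁺/Co²⁺; anode: Br₂/Br⁻. E°cell = +0.72 V, n = 2.
log K = nE°cell / 0.0592 = (2)(+0.72) / 0.0592 = 24.3.

24.3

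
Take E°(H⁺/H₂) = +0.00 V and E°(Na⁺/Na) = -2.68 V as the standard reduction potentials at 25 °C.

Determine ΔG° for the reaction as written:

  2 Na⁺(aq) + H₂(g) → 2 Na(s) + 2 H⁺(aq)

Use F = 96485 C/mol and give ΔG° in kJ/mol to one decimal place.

+517.2 kJ/mol

As written, Na⁺/Na is reduced (cathode) and H⁺/H₂ is oxidised (anode), so E°cell = (-2.68) − (+0.00) = -2.68 V.
Balancing electrons gives n = 2.
ΔG° = −nFE° = −(2)(96485)(-2.68) = 517,160 J = +517.2 kJ/mol.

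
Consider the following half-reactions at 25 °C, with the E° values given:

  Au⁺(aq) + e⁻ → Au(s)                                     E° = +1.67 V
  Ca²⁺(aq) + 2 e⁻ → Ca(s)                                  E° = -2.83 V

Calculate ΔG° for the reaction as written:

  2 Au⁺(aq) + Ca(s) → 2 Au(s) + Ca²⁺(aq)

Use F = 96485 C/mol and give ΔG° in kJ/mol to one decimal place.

-868.4 kJ/mol

As written, Au⁺/Au is reduced (cathode) and Ca²⁺/Ca is oxidised (anode), so E°cell = (+1.67) − (-2.83) = +4.50 V.
Balancing electrons gives n = 2.
ΔG° = −nFE° = −(2)(96485)(+4.50) = -868,365 J = -868.4 kJ/mol.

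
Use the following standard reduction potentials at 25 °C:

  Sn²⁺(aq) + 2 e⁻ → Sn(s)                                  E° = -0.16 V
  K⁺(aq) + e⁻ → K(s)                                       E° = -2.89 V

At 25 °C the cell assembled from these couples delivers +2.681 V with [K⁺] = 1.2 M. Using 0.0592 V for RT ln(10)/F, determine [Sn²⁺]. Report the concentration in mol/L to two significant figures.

0.032 M

Sn²⁺/Sn is the cathode, K⁺/K the anode: E°cell = +2.73 V, n = 2.
Overall reaction: Sn²⁺(aq) + 2 K(s) → Sn(s) + 2 K⁺(aq); Q = [K⁺]^2/[Sn²⁺]^1.
From E = E° − (0.0592/n) log Q: log Q = (E° − E)·n/0.0592 = (+2.73 − (+2.681))·2/0.0592 = 1.6554.
So 1·log[Sn²⁺] = 2·log(1.2) − log Q = 0.1584 − (1.6554) = -1.4970; [Sn²⁺] = 10^(-1.4970) ≈ 0.032 M.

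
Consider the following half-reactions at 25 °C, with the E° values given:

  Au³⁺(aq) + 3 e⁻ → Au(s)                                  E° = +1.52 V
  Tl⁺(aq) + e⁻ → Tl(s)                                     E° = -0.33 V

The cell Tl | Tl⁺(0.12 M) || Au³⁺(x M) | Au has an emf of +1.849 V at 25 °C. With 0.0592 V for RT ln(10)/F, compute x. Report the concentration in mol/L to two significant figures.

0.0015 M

Au³⁺/Au is the cathode, Tl⁺/Tl the anode: E°cell = +1.85 V, n = 3.
Overall reaction: Au³⁺(aq) + 3 Tl(s) → Au(s) + 3 Tl⁺(aq); Q = [Tl⁺]^3/[Au³⁺]^1.
From E = E° − (0.0592/n) log Q: log Q = (E° − E)·n/0.0592 = (+1.85 − (+1.849))·3/0.0592 = 0.0507.
So 1·log[Au³⁺] = 3·log(0.12) − log Q = -2.7625 − (0.0507) = -2.8132; [Au³⁺] = 10^(-2.8132) ≈ 0.0015 M.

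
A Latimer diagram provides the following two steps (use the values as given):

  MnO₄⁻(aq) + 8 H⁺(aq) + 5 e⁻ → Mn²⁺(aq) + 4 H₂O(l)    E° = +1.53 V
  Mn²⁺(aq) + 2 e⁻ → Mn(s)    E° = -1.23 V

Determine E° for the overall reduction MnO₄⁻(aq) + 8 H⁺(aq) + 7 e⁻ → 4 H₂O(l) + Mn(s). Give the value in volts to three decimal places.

+0.741 V

Since ΔG° = −nFE° is additive over sequential reductions, n₃E°₃ = n₁E°₁ + n₂E°₂.
E°₃ = (5×+1.53 + 2×-1.23) / 7 = (+5.190) / 7 = +0.741 V.
E° values themselves are not directly additive — weighting by electron count is essential.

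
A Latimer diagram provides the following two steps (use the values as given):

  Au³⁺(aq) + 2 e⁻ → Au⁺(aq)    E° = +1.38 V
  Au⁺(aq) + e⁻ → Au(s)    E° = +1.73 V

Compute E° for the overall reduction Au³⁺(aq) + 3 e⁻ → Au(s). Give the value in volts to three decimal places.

Adding the free-energy changes (−nFE°) of the two steps gives −n₃FE°₃ = −n₁FE°₁ − n₂FE°₂.
E°₃ = (2×+1.38 + 1×+1.73) / 3 = (+4.490) / 3 = +1.497 V.

+1.497 V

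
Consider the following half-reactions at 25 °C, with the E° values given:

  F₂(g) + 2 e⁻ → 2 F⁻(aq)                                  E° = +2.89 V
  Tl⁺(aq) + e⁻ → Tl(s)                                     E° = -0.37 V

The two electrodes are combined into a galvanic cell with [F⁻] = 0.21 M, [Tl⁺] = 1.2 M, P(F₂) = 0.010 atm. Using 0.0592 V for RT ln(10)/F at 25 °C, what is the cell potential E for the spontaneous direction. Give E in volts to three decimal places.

+3.236 V

F₂/F⁻ is the cathode (higher E°), Tl⁺/Tl the anode: E°cell = +2.89 − (-0.37) = +3.26 V, n = 2.
Overall: F₂(g) + 2 Tl(s) → 2 F⁻(aq) + 2 Tl⁺(aq)
Q = [F⁻]^2·[Tl⁺]^2 / (P(F₂)); log Q = 0.803.
E = E° − (0.0592/n) log Q = +3.26 − (0.0592/2)(0.803) = +3.236 V.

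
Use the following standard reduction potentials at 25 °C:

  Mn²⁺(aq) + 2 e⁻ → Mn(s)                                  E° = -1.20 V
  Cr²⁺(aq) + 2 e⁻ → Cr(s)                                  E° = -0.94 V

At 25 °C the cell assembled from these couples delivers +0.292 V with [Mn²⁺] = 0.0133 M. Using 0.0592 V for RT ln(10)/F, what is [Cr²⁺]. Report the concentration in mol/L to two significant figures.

0.16 M

Cr²⁺/Cr is the cathode, Mn²⁺/Mn the anode: E°cell = +0.26 V, n = 2.
Overall reaction: Cr²⁺(aq) + Mn(s) → Cr(s) + Mn²⁺(aq); Q = [Mn²⁺]^1/[Cr²⁺]^1.
From E = E° − (0.0592/n) log Q: log Q = (E° − E)·n/0.0592 = (+0.26 − (+0.292))·2/0.0592 = -1.0811.
So 1·log[Cr²⁺] = 1·log(0.0133) − log Q = -1.8761 − (-1.0811) = -0.7950; [Cr²⁺] = 10^(-0.7950) ≈ 0.16 M.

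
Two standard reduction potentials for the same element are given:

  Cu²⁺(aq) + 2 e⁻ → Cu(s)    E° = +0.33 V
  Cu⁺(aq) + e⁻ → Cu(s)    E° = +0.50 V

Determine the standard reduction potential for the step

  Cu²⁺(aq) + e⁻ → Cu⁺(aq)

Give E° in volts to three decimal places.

Sequential free energies add, so n₃E°₃ = n₁E°₁ + n₂E°₂.
With n₃ = 2, and the known step contributing 1×(+0.50) V, the unknown satisfies 1·E° = 2×(+0.33) − 1×(+0.50) = +0.160.
E° = +0.160 / 1 = +0.160 V.

+0.160 V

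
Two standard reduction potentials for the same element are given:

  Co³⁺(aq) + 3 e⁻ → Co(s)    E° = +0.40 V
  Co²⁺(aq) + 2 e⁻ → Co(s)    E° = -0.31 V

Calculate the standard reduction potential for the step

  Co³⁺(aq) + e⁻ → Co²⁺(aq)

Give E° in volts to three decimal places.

+1.820 V

Sequential free energies add, so n₃E°₃ = n₁E°₁ + n₂E°₂.
With n₃ = 3, and the known step contributing 2×(-0.31) V, the unknown satisfies 1·E° = 3×(+0.40) − 2×(-0.31) = +1.820.
E° = +1.820 / 1 = +1.820 V.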